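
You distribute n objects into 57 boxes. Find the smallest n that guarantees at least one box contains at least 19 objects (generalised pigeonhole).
n = (19 − 1)·57 + 1 = 1027

By the generalised pigeonhole principle, to guarantee some box contains ≥ r objects we need more than (r − 1) · k objects total. Threshold: n = (r − 1) · k + 1. With r = 19 and k = 57: n = 18 · 57 + 1 = 1026 + 1 = 1027. For n = 1026 = 18 · 57, we can put exactly 18 objects in every box, avoiding 19 in any single one — so 1027 is tight.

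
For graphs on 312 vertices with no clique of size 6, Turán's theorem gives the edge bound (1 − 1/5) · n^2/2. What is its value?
Turán density bound = (4/5) · 312^2/2 = 194688/5 ≈ 38937.6

Turán's theorem: ex(n, K_{r+1}) is achieved by the complete r-partite Turán graph T(n, r) with parts as balanced as possible, and is at most (1 − 1/r) · n^2/2. For r = 5, n = 312: the density bound is (4/5) · 97344/2 = 194688/5 ≈ 38937.6. The integer-valued extremum is e(T(312, 5)) = 38937, which is strictly less than the density bound 194688/5 since 5 ∤ 312 (the parts of T(312, 5) cannot all be equal).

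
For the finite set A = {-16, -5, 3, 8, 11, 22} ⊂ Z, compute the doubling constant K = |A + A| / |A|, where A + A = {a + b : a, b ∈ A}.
K = |A + A| / |A| = 19/6

Enumerate A + A = {a + b : a, b ∈ A}. With |A| = 6, there are |A|^2 = 36 ordered sum pairs; collecting distinct values, A + A = {-32, -21, -13, -10, -8, -5, -2, 3, 6, 11, 14, 16, 17, 19, 22, 25, 30, 33, 44}, so |A + A| = 19. Thus K = 19/6. For comparison, the minimum possible |A + A| over all 6-element sets is 2·6 − 1 = 11 (so min K = 11/6), attained only by arithmetic progressions.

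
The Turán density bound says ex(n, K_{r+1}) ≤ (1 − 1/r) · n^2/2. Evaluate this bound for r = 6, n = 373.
Turán density bound = (5/6) · 373^2/2 = 695645/12 ≈ 57970.4167

Turán's theorem: ex(n, K_{r+1}) is achieved by the complete r-partite Turán graph T(n, r) with parts as balanced as possible, and is at most (1 − 1/r) · n^2/2. For r = 6, n = 373: the density bound is (5/6) · 139129/2 = 695645/12 ≈ 57970.4167. The integer-valued extremum is e(T(373, 6)) = 57970, which is strictly less than the density bound 695645/12 since 6 ∤ 373 (the parts of T(373, 6) cannot all be equal).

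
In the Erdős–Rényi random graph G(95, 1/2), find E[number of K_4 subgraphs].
E[# K_4] = C(95, 4) · (1/2)^C(4, 2) = 3183545 / 2^6 = 49742.890625

For each 4-subset S of vertices (there are C(95, 4) = 3183545 such S), let X_S = 1 if S induces a K_4 (all C(4, 2) = 6 edges present). Then P(X_S = 1) = (1/2)^6 = 1/64. By linearity of expectation, E[# K_4] = C(95, 4) · (1/2)^6 = 3183545 / 64 = 49742.890625.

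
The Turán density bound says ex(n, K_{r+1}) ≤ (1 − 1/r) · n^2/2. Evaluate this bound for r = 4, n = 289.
Turán density bound = (3/4) · 289^2/2 = 250563/8 ≈ 31320.375

Turán's theorem: ex(n, K_{r+1}) is achieved by the complete r-partite Turán graph T(n, r) with parts as balanced as possible, and is at most (1 − 1/r) · n^2/2. For r = 4, n = 289: the density bound is (3/4) · 83521/2 = 250563/8 ≈ 31320.375. The integer-valued extremum is e(T(289, 4)) = 31320, which is strictly less than the density bound 250563/8 since 4 ∤ 289 (the parts of T(289, 4) cannot all be equal).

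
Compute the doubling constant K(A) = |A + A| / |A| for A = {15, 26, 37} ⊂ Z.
K = |A + A| / |A| = 5/3

Enumerate A + A = {a + b : a, b ∈ A}. With |A| = 3, there are |A|^2 = 9 ordered sum pairs; collecting distinct values, A + A = {30, 41, 52, 63, 74}, so |A + A| = 5. Thus K = 5/3. Here |A + A| = 2|A| − 1 = 5, the minimum possible — so K = 5/3 is minimal, which holds iff A is an arithmetic progression.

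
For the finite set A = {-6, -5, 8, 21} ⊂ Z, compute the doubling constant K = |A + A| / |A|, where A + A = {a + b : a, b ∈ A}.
K = |A + A| / |A| = 9/4

Enumerate A + A = {a + b : a, b ∈ A}. With |A| = 4, there are |A|^2 = 16 ordered sum pairs; collecting distinct values, A + A = {-12, -11, -10, 2, 3, 15, 16, 29, 42}, so |A + A| = 9. Thus K = 9/4. For comparison, the minimum possible |A + A| over all 4-element sets is 2·4 − 1 = 7 (so min K = 7/4), attained only by arithmetic progressions.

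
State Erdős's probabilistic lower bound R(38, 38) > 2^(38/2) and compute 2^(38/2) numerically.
2^(38/2) = 524288; so R(38, 38) > 524288

Colour each edge of K_n uniformly at random with red/blue. The expected number of monochromatic K_38 is C(n, 38) · 2 · 2^(−C(38,2)). If C(n, 38) · 2^(1 − C(38,2)) < 1, then with positive probability no monochromatic K_38 exists, so R(38, 38) > n. The standard estimate C(n, 38) ≤ n^38/38! shows this inequality holds whenever n ≤ 2^(38/2) (since 38! · 2^(C(38,2) − 1) > 2^(38^2/2) ≥ n^38). Hence R(38, 38) > 2^(38/2) = 524288.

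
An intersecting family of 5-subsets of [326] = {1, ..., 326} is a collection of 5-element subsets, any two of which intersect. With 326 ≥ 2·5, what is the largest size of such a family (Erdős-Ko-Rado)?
max |F| = C(325, 4) = 456326325

The Erdős-Ko-Rado theorem states: for n ≥ 2k, an intersecting family of k-subsets of an n-element set has size at most C(n − 1, k − 1), with equality for 'star' families {A ⊆ [n] : |A| = k, i ∈ A} (fix an element i). For n = 326, k = 5: C(325, 4) = 456326325.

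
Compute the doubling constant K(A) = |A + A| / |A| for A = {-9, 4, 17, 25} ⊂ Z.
K = |A + A| / |A| = 9/4

Enumerate A + A = {a + b : a, b ∈ A}. With |A| = 4, there are |A|^2 = 16 ordered sum pairs; collecting distinct values, A + A = {-18, -5, 8, 16, 21, 29, 34, 42, 50}, so |A + A| = 9. Thus K = 9/4. For comparison, the minimum possible |A + A| over all 4-element sets is 2·4 − 1 = 7 (so min K = 7/4), attained only by arithmetic progressions.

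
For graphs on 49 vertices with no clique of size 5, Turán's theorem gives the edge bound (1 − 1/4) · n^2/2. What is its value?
Turán density bound = (3/4) · 49^2/2 = 7203/8 ≈ 900.375

Turán's theorem: ex(n, K_{r+1}) is achieved by the complete r-partite Turán graph T(n, r) with parts as balanced as possible, and is at most (1 − 1/r) · n^2/2. For r = 4, n = 49: the density bound is (3/4) · 2401/2 = 7203/8 ≈ 900.375. The integer-valued extremum is e(T(49, 4)) = 900, which is strictly less than the density bound 7203/8 since 4 ∤ 49 (the parts of T(49, 4) cannot all be equal).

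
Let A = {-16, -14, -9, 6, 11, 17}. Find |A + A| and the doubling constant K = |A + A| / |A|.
K = |A + A| / |A| = 20/6 = 10/3

Enumerate A + A = {a + b : a, b ∈ A}. With |A| = 6, there are |A|^2 = 36 ordered sum pairs; collecting distinct values, A + A = {-32, -30, -28, -25, -23, -18, -10, -8, -5, -3, 1, 2, 3, 8, 12, 17, 22, 23, 28, 34}, so |A + A| = 20. Thus K = 20/6 = 10/3. For comparison, the minimum possible |A + A| over all 6-element sets is 2·6 − 1 = 11 (so min K = 11/6), attained only by arithmetic progressions.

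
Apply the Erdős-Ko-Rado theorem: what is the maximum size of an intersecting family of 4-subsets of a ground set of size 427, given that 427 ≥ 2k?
max |F| = C(426, 3) = 12794200

The Erdős-Ko-Rado theorem states: for n ≥ 2k, an intersecting family of k-subsets of an n-element set has size at most C(n − 1, k − 1), with equality for 'star' families {A ⊆ [n] : |A| = k, i ∈ A} (fix an element i). For n = 427, k = 4: C(426, 3) = 12794200.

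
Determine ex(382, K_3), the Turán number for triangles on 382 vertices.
ex(382, K_3) = ⌊382^2/4⌋ = 36481

Mantel (1907): a triangle-free graph on n vertices has at most ⌊n^2/4⌋ edges, with equality for the complete bipartite graph K_{⌊n/2⌋, ⌈n/2⌉}. For n = 382: ⌊382^2/4⌋ = ⌊145924/4⌋ = 36481. The extremal graph is K_{191, 191}, which has 191·191 = 36481 edges.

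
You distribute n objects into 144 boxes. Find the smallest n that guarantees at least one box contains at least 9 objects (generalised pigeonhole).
n = (9 − 1)·144 + 1 = 1153

By the generalised pigeonhole principle, to guarantee some box contains ≥ r objects we need more than (r − 1) · k objects total. Threshold: n = (r − 1) · k + 1. With r = 9 and k = 144: n = 8 · 144 + 1 = 1152 + 1 = 1153. For n = 1152 = 8 · 144, we can put exactly 8 objects in every box, avoiding 9 in any single one — so 1153 is tight.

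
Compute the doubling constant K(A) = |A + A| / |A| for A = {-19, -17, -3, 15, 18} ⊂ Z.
K = |A + A| / |A| = 15/5 = 3

Enumerate A + A = {a + b : a, b ∈ A}. With |A| = 5, there are |A|^2 = 25 ordered sum pairs; collecting distinct values, A + A = {-38, -36, -34, -22, -20, -6, -4, -2, -1, 1, 12, 15, 30, 33, 36}, so |A + A| = 15. Thus K = 15/5 = 3. For comparison, the minimum possible |A + A| over all 5-element sets is 2·5 − 1 = 9 (so min K = 9/5), attained only by arithmetic progressions.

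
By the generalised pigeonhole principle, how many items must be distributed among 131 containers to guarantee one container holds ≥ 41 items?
n = (41 − 1)·131 + 1 = 5241

By the generalised pigeonhole principle, to guarantee some box contains ≥ r objects we need more than (r − 1) · k objects total. Threshold: n = (r − 1) · k + 1. With r = 41 and k = 131: n = 40 · 131 + 1 = 5240 + 1 = 5241. For n = 5240 = 40 · 131, we can put exactly 40 objects in every box, avoiding 41 in any single one — so 5241 is tight.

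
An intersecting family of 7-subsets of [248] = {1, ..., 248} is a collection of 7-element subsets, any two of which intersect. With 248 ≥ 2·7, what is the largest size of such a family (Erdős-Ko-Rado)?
max |F| = C(247, 6) = 296672379003

The Erdős-Ko-Rado theorem states: for n ≥ 2k, an intersecting family of k-subsets of an n-element set has size at most C(n − 1, k − 1), with equality for 'star' families {A ⊆ [n] : |A| = k, i ∈ A} (fix an element i). For n = 248, k = 7: C(247, 6) = 296672379003.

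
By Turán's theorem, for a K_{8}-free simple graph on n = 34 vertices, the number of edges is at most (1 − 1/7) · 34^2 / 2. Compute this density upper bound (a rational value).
Turán density bound = (6/7) · 34^2/2 = 3468/7 ≈ 495.4286

Turán's theorem: ex(n, K_{r+1}) is achieved by the complete r-partite Turán graph T(n, r) with parts as balanced as possible, and is at most (1 − 1/r) · n^2/2. For r = 7, n = 34: the density bound is (6/7) · 1156/2 = 3468/7 ≈ 495.4286. The integer-valued extremum is e(T(34, 7)) = 495, which is strictly less than the density bound 3468/7 since 7 ∤ 34 (the parts of T(34, 7) cannot all be equal).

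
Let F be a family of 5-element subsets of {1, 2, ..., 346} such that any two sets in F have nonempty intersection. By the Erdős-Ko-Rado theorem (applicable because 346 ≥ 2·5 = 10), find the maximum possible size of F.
max |F| = C(345, 4) = 580078170

Erdős-Ko-Rado (1961): when n ≥ 2k, max |F| = C(n−1, k−1). The bound is attained by the star {A : i ∈ A} for any fixed i ∈ [n]. Here C(346−1, 5−1) = C(345, 4) = 580078170.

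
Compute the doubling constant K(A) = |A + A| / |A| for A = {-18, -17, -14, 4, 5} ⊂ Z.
K = |A + A| / |A| = 14/5

Enumerate A + A = {a + b : a, b ∈ A}. With |A| = 5, there are |A|^2 = 25 ordered sum pairs; collecting distinct values, A + A = {-36, -35, -34, -32, -31, -28, -14, -13, -12, -10, -9, 8, 9, 10}, so |A + A| = 14. Thus K = 14/5. For comparison, the minimum possible |A + A| over all 5-element sets is 2·5 − 1 = 9 (so min K = 9/5), attained only by arithmetic progressions.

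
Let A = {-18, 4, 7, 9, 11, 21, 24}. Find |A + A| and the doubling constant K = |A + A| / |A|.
K = |A + A| / |A| = 26/7

Enumerate A + A = {a + b : a, b ∈ A}. With |A| = 7, there are |A|^2 = 49 ordered sum pairs; collecting distinct values, A + A = {-36, -14, -11, -9, -7, 3, 6, 8, 11, 13, 14, 15, 16, 18, 20, 22, 25, 28, 30, 31, 32, 33, 35, 42, 45, 48}, so |A + A| = 26. Thus K = 26/7. For comparison, the minimum possible |A + A| over all 7-element sets is 2·7 − 1 = 13 (so min K = 13/7), attained only by arithmetic progressions.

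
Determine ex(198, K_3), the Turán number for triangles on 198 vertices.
ex(198, K_3) = ⌊198^2/4⌋ = 9801

Mantel (1907): a triangle-free graph on n vertices has at most ⌊n^2/4⌋ edges, with equality for the complete bipartite graph K_{⌊n/2⌋, ⌈n/2⌉}. For n = 198: ⌊198^2/4⌋ = ⌊39204/4⌋ = 9801. The extremal graph is K_{99, 99}, which has 99·99 = 9801 edges.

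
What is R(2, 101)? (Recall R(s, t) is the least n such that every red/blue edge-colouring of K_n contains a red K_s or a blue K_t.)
R(2, 101) = 101

R(2, k) = k for all k ≥ 2: in a 2-colouring of K_k, either some edge is red (a red K_2) or all edges are blue (a blue K_k). And K_{100} coloured all-blue has no blue K_101, so R(2, 101) > 100. Hence R(2, 101) = 101.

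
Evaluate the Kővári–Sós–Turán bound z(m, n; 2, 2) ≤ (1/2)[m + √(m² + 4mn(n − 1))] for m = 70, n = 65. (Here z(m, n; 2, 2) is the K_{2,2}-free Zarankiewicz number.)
z(70, 65; 2, 2) ≤ (1/2)[70 + √(70² + 4·70·65·64)] = (1/2)[70 + √1169700] = 575.7633

Kővári–Sós–Turán: let r_1, ..., r_70 be the row sums and z = Σ r_i the total number of 1s. Each pair of columns can share at most one row with both entries 1 (else a 2×2 all-ones block appears), so Σ_i C(r_i, 2) ≤ C(65, 2) = 2080. By convexity Σ_i C(r_i, 2) ≥ 70·C(z/70, 2) = z(z − 70)/(2·70), giving z² − 70z − 70·65·64 ≤ 0 and hence z ≤ (1/2)[70 + √(4900 + 4·291200)] = (1/2)[70 + √1169700] ≈ (1/2)(70 + 1081.5267) = 575.7633.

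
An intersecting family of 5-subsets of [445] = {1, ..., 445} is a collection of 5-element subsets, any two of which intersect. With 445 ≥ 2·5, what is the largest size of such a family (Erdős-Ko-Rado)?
max |F| = C(444, 4) = 1597483251

Erdős-Ko-Rado (1961): when n ≥ 2k, max |F| = C(n−1, k−1). The bound is attained by the star {A : i ∈ A} for any fixed i ∈ [n]. Here C(445−1, 5−1) = C(444, 4) = 1597483251.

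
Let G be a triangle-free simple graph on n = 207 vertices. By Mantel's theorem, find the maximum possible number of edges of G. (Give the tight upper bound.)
ex(207, K_3) = ⌊207^2/4⌋ = 10712

Mantel (1907): a triangle-free graph on n vertices has at most ⌊n^2/4⌋ edges, with equality for the complete bipartite graph K_{⌊n/2⌋, ⌈n/2⌉}. For n = 207: ⌊207^2/4⌋ = ⌊42849/4⌋ = 10712. The extremal graph is K_{103, 104}, which has 103·104 = 10712 edges.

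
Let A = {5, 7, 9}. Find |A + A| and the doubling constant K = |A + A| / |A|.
K = |A + A| / |A| = 5/3

Enumerate A + A = {a + b : a, b ∈ A}. With |A| = 3, there are |A|^2 = 9 ordered sum pairs; collecting distinct values, A + A = {10, 12, 14, 16, 18}, so |A + A| = 5. Thus K = 5/3. Here |A + A| = 2|A| − 1 = 5, the minimum possible — so K = 5/3 is minimal, which holds iff A is an arithmetic progression.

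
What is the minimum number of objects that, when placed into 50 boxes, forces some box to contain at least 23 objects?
n = (23 − 1)·50 + 1 = 1101

By the generalised pigeonhole principle, to guarantee some box contains ≥ r objects we need more than (r − 1) · k objects total. Threshold: n = (r − 1) · k + 1. With r = 23 and k = 50: n = 22 · 50 + 1 = 1100 + 1 = 1101. For n = 1100 = 22 · 50, we can put exactly 22 objects in every box, avoiding 23 in any single one — so 1101 is tight.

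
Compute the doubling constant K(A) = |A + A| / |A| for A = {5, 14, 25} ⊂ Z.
K = |A + A| / |A| = 6/3 = 2

Enumerate A + A = {a + b : a, b ∈ A}. With |A| = 3, there are |A|^2 = 9 ordered sum pairs; collecting distinct values, A + A = {10, 19, 28, 30, 39, 50}, so |A + A| = 6. Thus K = 6/3 = 2. For comparison, the minimum possible |A + A| over all 3-element sets is 2·3 − 1 = 5 (so min K = 5/3), attained only by arithmetic progressions.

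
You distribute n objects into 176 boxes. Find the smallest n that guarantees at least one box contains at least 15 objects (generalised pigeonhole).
n = (15 − 1)·176 + 1 = 2465

By the generalised pigeonhole principle, to guarantee some box contains ≥ r objects we need more than (r − 1) · k objects total. Threshold: n = (r − 1) · k + 1. With r = 15 and k = 176: n = 14 · 176 + 1 = 2464 + 1 = 2465. For n = 2464 = 14 · 176, we can put exactly 14 objects in every box, avoiding 15 in any single one — so 2465 is tight.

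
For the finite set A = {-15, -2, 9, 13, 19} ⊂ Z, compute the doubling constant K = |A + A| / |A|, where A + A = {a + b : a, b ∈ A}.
K = |A + A| / |A| = 15/5 = 3

Enumerate A + A = {a + b : a, b ∈ A}. With |A| = 5, there are |A|^2 = 25 ordered sum pairs; collecting distinct values, A + A = {-30, -17, -6, -4, -2, 4, 7, 11, 17, 18, 22, 26, 28, 32, 38}, so |A + A| = 15. Thus K = 15/5 = 3. For comparison, the minimum possible |A + A| over all 5-element sets is 2·5 − 1 = 9 (so min K = 9/5), attained only by arithmetic progressions.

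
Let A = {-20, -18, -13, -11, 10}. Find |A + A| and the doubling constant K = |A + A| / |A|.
K = |A + A| / |A| = 14/5

Enumerate A + A = {a + b : a, b ∈ A}. With |A| = 5, there are |A|^2 = 25 ordered sum pairs; collecting distinct values, A + A = {-40, -38, -36, -33, -31, -29, -26, -24, -22, -10, -8, -3, -1, 20}, so |A + A| = 14. Thus K = 14/5. For comparison, the minimum possible |A + A| over all 5-element sets is 2·5 − 1 = 9 (so min K = 9/5), attained only by arithmetic progressions.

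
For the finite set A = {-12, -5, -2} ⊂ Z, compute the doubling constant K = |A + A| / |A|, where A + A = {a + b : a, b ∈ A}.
K = |A + A| / |A| = 6/3 = 2

Enumerate A + A = {a + b : a, b ∈ A}. With |A| = 3, there are |A|^2 = 9 ordered sum pairs; collecting distinct values, A + A = {-24, -17, -14, -10, -7, -4}, so |A + A| = 6. Thus K = 6/3 = 2. For comparison, the minimum possible |A + A| over all 3-element sets is 2·3 − 1 = 5 (so min K = 5/3), attained only by arithmetic progressions.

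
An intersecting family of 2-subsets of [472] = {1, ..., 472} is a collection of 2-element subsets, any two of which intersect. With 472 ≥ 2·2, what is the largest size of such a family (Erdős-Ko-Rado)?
max |F| = C(471, 1) = 471

Erdős-Ko-Rado (1961): when n ≥ 2k, max |F| = C(n−1, k−1). The bound is attained by the star {A : i ∈ A} for any fixed i ∈ [n]. Here C(472−1, 2−1) = C(471, 1) = 471.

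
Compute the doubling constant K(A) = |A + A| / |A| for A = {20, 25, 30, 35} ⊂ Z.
K = |A + A| / |A| = 7/4

Enumerate A + A = {a + b : a, b ∈ A}. With |A| = 4, there are |A|^2 = 16 ordered sum pairs; collecting distinct values, A + A = {40, 45, 50, 55, 60, 65, 70}, so |A + A| = 7. Thus K = 7/4. Here |A + A| = 2|A| − 1 = 7, the minimum possible — so K = 7/4 is minimal, which holds iff A is an arithmetic progression.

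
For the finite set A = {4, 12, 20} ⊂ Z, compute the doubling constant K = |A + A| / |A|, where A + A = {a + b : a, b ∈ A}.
K = |A + A| / |A| = 5/3

Enumerate A + A = {a + b : a, b ∈ A}. With |A| = 3, there are |A|^2 = 9 ordered sum pairs; collecting distinct values, A + A = {8, 16, 24, 32, 40}, so |A + A| = 5. Thus K = 5/3. Here |A + A| = 2|A| − 1 = 5, the minimum possible — so K = 5/3 is minimal, which holds iff A is an arithmetic progression.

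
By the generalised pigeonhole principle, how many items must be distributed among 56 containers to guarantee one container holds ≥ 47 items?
n = (47 − 1)·56 + 1 = 2577

By the generalised pigeonhole principle, to guarantee some box contains ≥ r objects we need more than (r − 1) · k objects total. Threshold: n = (r − 1) · k + 1. With r = 47 and k = 56: n = 46 · 56 + 1 = 2576 + 1 = 2577. For n = 2576 = 46 · 56, we can put exactly 46 objects in every box, avoiding 47 in any single one — so 2577 is tight.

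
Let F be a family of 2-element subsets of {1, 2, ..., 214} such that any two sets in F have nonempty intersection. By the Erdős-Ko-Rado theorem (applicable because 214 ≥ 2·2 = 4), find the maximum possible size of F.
max |F| = C(213, 1) = 213

The Erdős-Ko-Rado theorem states: for n ≥ 2k, an intersecting family of k-subsets of an n-element set has size at most C(n − 1, k − 1), with equality for 'star' families {A ⊆ [n] : |A| = k, i ∈ A} (fix an element i). For n = 214, k = 2: C(213, 1) = 213.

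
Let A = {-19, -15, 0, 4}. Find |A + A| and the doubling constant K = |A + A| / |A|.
K = |A + A| / |A| = 9/4

Enumerate A + A = {a + b : a, b ∈ A}. With |A| = 4, there are |A|^2 = 16 ordered sum pairs; collecting distinct values, A + A = {-38, -34, -30, -19, -15, -11, 0, 4, 8}, so |A + A| = 9. Thus K = 9/4. For comparison, the minimum possible |A + A| over all 4-element sets is 2·4 − 1 = 7 (so min K = 7/4), attained only by arithmetic progressions.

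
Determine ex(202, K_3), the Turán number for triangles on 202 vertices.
ex(202, K_3) = ⌊202^2/4⌋ = 10201

Mantel (1907): a triangle-free graph on n vertices has at most ⌊n^2/4⌋ edges, with equality for the complete bipartite graph K_{⌊n/2⌋, ⌈n/2⌉}. For n = 202: ⌊202^2/4⌋ = ⌊40804/4⌋ = 10201. The extremal graph is K_{101, 101}, which has 101·101 = 10201 edges.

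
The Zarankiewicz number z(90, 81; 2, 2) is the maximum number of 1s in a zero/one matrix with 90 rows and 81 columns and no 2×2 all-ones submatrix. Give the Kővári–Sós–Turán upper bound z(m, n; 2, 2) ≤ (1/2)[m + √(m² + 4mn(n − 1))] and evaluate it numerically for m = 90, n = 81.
z(90, 81; 2, 2) ≤ (1/2)[90 + √(90² + 4·90·81·80)] = (1/2)[90 + √2340900] = 810

Kővári–Sós–Turán: let r_1, ..., r_90 be the row sums and z = Σ r_i the total number of 1s. Each pair of columns can share at most one row with both entries 1 (else a 2×2 all-ones block appears), so Σ_i C(r_i, 2) ≤ C(81, 2) = 3240. By convexity Σ_i C(r_i, 2) ≥ 90·C(z/90, 2) = z(z − 90)/(2·90), giving z² − 90z − 90·81·80 ≤ 0 and hence z ≤ (1/2)[90 + √(8100 + 4·583200)] = (1/2)[90 + √2340900] ≈ (1/2)(90 + 1530) = 810.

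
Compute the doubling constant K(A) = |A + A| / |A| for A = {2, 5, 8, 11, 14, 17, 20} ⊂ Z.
K = |A + A| / |A| = 13/7

Enumerate A + A = {a + b : a, b ∈ A}. With |A| = 7, there are |A|^2 = 49 ordered sum pairs; collecting distinct values, A + A = {4, 7, 10, 13, 16, 19, 22, 25, 28, 31, 34, 37, 40}, so |A + A| = 13. Thus K = 13/7. Here |A + A| = 2|A| − 1 = 13, the minimum possible — so K = 13/7 is minimal, which holds iff A is an arithmetic progression.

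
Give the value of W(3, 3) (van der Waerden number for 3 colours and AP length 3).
W(3, 3) = 27

This is a classical value, W(3, 3) = 27, established by combining an explicit 3-colouring of {1, ..., 26} with no monochromatic 3-AP (giving the lower bound W(3, 3) > 26) and a finite case analysis / exhaustive computer search showing every 3-colouring of {1, ..., 27} has such an AP.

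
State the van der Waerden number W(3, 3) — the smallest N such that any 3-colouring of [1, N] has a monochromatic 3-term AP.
W(3, 3) = 27

This is a classical value, W(3, 3) = 27, established by combining an explicit 3-colouring of {1, ..., 26} with no monochromatic 3-AP (giving the lower bound W(3, 3) > 26) and a finite case analysis / exhaustive computer search showing every 3-colouring of {1, ..., 27} has such an AP.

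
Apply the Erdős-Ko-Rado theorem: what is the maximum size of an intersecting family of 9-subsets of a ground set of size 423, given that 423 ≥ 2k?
max |F| = C(422, 8) = 23334102475589620

The Erdős-Ko-Rado theorem states: for n ≥ 2k, an intersecting family of k-subsets of an n-element set has size at most C(n − 1, k − 1), with equality for 'star' families {A ⊆ [n] : |A| = k, i ∈ A} (fix an element i). For n = 423, k = 9: C(422, 8) = 23334102475589620.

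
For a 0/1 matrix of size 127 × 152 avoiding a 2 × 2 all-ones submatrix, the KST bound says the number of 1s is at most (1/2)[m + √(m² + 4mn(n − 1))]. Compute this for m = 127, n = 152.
z(127, 152; 2, 2) ≤ (1/2)[127 + √(127² + 4·127·152·151)] = (1/2)[127 + √11675745] = 1771.9895

Kővári–Sós–Turán: let r_1, ..., r_127 be the row sums and z = Σ r_i the total number of 1s. Each pair of columns can share at most one row with both entries 1 (else a 2×2 all-ones block appears), so Σ_i C(r_i, 2) ≤ C(152, 2) = 11476. By convexity Σ_i C(r_i, 2) ≥ 127·C(z/127, 2) = z(z − 127)/(2·127), giving z² − 127z − 127·152·151 ≤ 0 and hence z ≤ (1/2)[127 + √(16129 + 4·2914904)] = (1/2)[127 + √11675745] ≈ (1/2)(127 + 3416.9789) = 1771.9895.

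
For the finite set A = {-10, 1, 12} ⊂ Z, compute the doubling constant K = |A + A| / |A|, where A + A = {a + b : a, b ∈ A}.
K = |A + A| / |A| = 5/3

Enumerate A + A = {a + b : a, b ∈ A}. With |A| = 3, there are |A|^2 = 9 ordered sum pairs; collecting distinct values, A + A = {-20, -9, 2, 13, 24}, so |A + A| = 5. Thus K = 5/3. Here |A + A| = 2|A| − 1 = 5, the minimum possible — so K = 5/3 is minimal, which holds iff A is an arithmetic progression.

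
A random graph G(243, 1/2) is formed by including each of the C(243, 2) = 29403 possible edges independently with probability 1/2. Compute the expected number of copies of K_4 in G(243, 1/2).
E[# K_4] = C(243, 4) · (1/2)^C(4, 2) = 141722460 / 2^6 = 35430615/16 = 2214413.4375

For each 4-subset S of vertices (there are C(243, 4) = 141722460 such S), let X_S = 1 if S induces a K_4 (all C(4, 2) = 6 edges present). Then P(X_S = 1) = (1/2)^6 = 1/64. By linearity of expectation, E[# K_4] = C(243, 4) · (1/2)^6 = 141722460 / 64 = 35430615/16 = 2214413.4375.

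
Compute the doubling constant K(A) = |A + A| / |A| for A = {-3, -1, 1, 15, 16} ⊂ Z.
K = |A + A| / |A| = 14/5

Enumerate A + A = {a + b : a, b ∈ A}. With |A| = 5, there are |A|^2 = 25 ordered sum pairs; collecting distinct values, A + A = {-6, -4, -2, 0, 2, 12, 13, 14, 15, 16, 17, 30, 31, 32}, so |A + A| = 14. Thus K = 14/5. For comparison, the minimum possible |A + A| over all 5-element sets is 2·5 − 1 = 9 (so min K = 9/5), attained only by arithmetic progressions.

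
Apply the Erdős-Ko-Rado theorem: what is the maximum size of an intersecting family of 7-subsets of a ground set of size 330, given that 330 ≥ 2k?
max |F| = C(329, 6) = 1682406622260

The Erdős-Ko-Rado theorem states: for n ≥ 2k, an intersecting family of k-subsets of an n-element set has size at most C(n − 1, k − 1), with equality for 'star' families {A ⊆ [n] : |A| = k, i ∈ A} (fix an element i). For n = 330, k = 7: C(329, 6) = 1682406622260.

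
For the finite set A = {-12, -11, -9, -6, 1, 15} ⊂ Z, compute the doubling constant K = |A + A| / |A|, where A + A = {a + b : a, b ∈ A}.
K = |A + A| / |A| = 20/6 = 10/3

Enumerate A + A = {a + b : a, b ∈ A}. With |A| = 6, there are |A|^2 = 36 ordered sum pairs; collecting distinct values, A + A = {-24, -23, -22, -21, -20, -18, -17, -15, -12, -11, -10, -8, -5, 2, 3, 4, 6, 9, 16, 30}, so |A + A| = 20. Thus K = 20/6 = 10/3. For comparison, the minimum possible |A + A| over all 6-element sets is 2·6 − 1 = 11 (so min K = 11/6), attained only by arithmetic progressions.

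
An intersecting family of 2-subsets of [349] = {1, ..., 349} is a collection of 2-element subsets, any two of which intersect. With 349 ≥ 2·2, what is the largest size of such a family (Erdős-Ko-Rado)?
max |F| = C(348, 1) = 348

The Erdős-Ko-Rado theorem states: for n ≥ 2k, an intersecting family of k-subsets of an n-element set has size at most C(n − 1, k − 1), with equality for 'star' families {A ⊆ [n] : |A| = k, i ∈ A} (fix an element i). For n = 349, k = 2: C(348, 1) = 348.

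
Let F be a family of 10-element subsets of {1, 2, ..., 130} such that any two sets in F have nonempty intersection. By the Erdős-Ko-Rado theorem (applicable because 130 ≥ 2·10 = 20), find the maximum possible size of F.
max |F| = C(129, 9) = 20492404684400

The Erdős-Ko-Rado theorem states: for n ≥ 2k, an intersecting family of k-subsets of an n-element set has size at most C(n − 1, k − 1), with equality for 'star' families {A ⊆ [n] : |A| = k, i ∈ A} (fix an element i). For n = 130, k = 10: C(129, 9) = 20492404684400.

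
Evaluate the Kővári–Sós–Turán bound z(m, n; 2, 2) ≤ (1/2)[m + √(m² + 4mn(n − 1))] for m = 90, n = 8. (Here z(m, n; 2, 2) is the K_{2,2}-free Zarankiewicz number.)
z(90, 8; 2, 2) ≤ (1/2)[90 + √(90² + 4·90·8·7)] = (1/2)[90 + √28260] = 129.0536

Kővári–Sós–Turán: let r_1, ..., r_90 be the row sums and z = Σ r_i the total number of 1s. Each pair of columns can share at most one row with both entries 1 (else a 2×2 all-ones block appears), so Σ_i C(r_i, 2) ≤ C(8, 2) = 28. By convexity Σ_i C(r_i, 2) ≥ 90·C(z/90, 2) = z(z − 90)/(2·90), giving z² − 90z − 90·8·7 ≤ 0 and hence z ≤ (1/2)[90 + √(8100 + 4·5040)] = (1/2)[90 + √28260] ≈ (1/2)(90 + 168.1071) = 129.0536.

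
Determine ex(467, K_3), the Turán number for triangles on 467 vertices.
ex(467, K_3) = ⌊467^2/4⌋ = 54522

Mantel (1907): a triangle-free graph on n vertices has at most ⌊n^2/4⌋ edges, with equality for the complete bipartite graph K_{⌊n/2⌋, ⌈n/2⌉}. For n = 467: ⌊467^2/4⌋ = ⌊218089/4⌋ = 54522. The extremal graph is K_{233, 234}, which has 233·234 = 54522 edges.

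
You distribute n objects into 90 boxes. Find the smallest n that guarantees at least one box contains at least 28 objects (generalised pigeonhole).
n = (28 − 1)·90 + 1 = 2431

By the generalised pigeonhole principle, to guarantee some box contains ≥ r objects we need more than (r − 1) · k objects total. Threshold: n = (r − 1) · k + 1. With r = 28 and k = 90: n = 27 · 90 + 1 = 2430 + 1 = 2431. For n = 2430 = 27 · 90, we can put exactly 27 objects in every box, avoiding 28 in any single one — so 2431 is tight.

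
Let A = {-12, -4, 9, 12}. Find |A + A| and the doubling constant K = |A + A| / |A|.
K = |A + A| / |A| = 10/4 = 5/2

Enumerate A + A = {a + b : a, b ∈ A}. With |A| = 4, there are |A|^2 = 16 ordered sum pairs; collecting distinct values, A + A = {-24, -16, -8, -3, 0, 5, 8, 18, 21, 24}, so |A + A| = 10. Thus K = 10/4 = 5/2. For comparison, the minimum possible |A + A| over all 4-element sets is 2·4 − 1 = 7 (so min K = 7/4), attained only by arithmetic progressions.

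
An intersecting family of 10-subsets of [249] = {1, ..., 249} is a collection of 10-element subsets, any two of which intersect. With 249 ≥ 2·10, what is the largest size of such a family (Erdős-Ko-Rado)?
max |F| = C(248, 9) = 8443578451548240

Erdős-Ko-Rado (1961): when n ≥ 2k, max |F| = C(n−1, k−1). The bound is attained by the star {A : i ∈ A} for any fixed i ∈ [n]. Here C(249−1, 10−1) = C(248, 9) = 8443578451548240.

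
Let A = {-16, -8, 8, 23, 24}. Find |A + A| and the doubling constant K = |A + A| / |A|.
K = |A + A| / |A| = 14/5

Enumerate A + A = {a + b : a, b ∈ A}. With |A| = 5, there are |A|^2 = 25 ordered sum pairs; collecting distinct values, A + A = {-32, -24, -16, -8, 0, 7, 8, 15, 16, 31, 32, 46, 47, 48}, so |A + A| = 14. Thus K = 14/5. For comparison, the minimum possible |A + A| over all 5-element sets is 2·5 − 1 = 9 (so min K = 9/5), attained only by arithmetic progressions.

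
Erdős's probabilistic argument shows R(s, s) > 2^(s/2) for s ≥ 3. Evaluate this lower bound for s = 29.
2^(29/2) = 23170.475; so R(29, 29) > 23170.475

Colour each edge of K_n uniformly at random with red/blue. The expected number of monochromatic K_29 is C(n, 29) · 2 · 2^(−C(29,2)). If C(n, 29) · 2^(1 − C(29,2)) < 1, then with positive probability no monochromatic K_29 exists, so R(29, 29) > n. The standard estimate C(n, 29) ≤ n^29/29! shows this inequality holds whenever n ≤ 2^(29/2) (since 29! · 2^(C(29,2) − 1) > 2^(29^2/2) ≥ n^29). Hence R(29, 29) > 2^(29/2) = 23170.475.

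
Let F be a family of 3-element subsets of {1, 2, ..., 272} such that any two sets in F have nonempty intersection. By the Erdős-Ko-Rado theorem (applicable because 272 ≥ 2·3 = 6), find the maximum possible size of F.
max |F| = C(271, 2) = 36585

Erdős-Ko-Rado (1961): when n ≥ 2k, max |F| = C(n−1, k−1). The bound is attained by the star {A : i ∈ A} for any fixed i ∈ [n]. Here C(272−1, 3−1) = C(271, 2) = 36585.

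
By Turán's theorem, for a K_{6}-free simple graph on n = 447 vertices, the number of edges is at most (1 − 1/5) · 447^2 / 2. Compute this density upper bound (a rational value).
Turán density bound = (4/5) · 447^2/2 = 399618/5 ≈ 79923.6

Turán's theorem: ex(n, K_{r+1}) is achieved by the complete r-partite Turán graph T(n, r) with parts as balanced as possible, and is at most (1 − 1/r) · n^2/2. For r = 5, n = 447: the density bound is (4/5) · 199809/2 = 399618/5 ≈ 79923.6. The integer-valued extremum is e(T(447, 5)) = 79923, which is strictly less than the density bound 399618/5 since 5 ∤ 447 (the parts of T(447, 5) cannot all be equal).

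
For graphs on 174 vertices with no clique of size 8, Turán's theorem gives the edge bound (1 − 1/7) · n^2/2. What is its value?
Turán density bound = (6/7) · 174^2/2 = 90828/7 ≈ 12975.4286

Turán's theorem: ex(n, K_{r+1}) is achieved by the complete r-partite Turán graph T(n, r) with parts as balanced as possible, and is at most (1 − 1/r) · n^2/2. For r = 7, n = 174: the density bound is (6/7) · 30276/2 = 90828/7 ≈ 12975.4286. The integer-valued extremum is e(T(174, 7)) = 12975, which is strictly less than the density bound 90828/7 since 7 ∤ 174 (the parts of T(174, 7) cannot all be equal).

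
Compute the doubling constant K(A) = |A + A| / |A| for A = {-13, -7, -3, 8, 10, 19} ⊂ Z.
K = |A + A| / |A| = 20/6 = 10/3

Enumerate A + A = {a + b : a, b ∈ A}. With |A| = 6, there are |A|^2 = 36 ordered sum pairs; collecting distinct values, A + A = {-26, -20, -16, -14, -10, -6, -5, -3, 1, 3, 5, 6, 7, 12, 16, 18, 20, 27, 29, 38}, so |A + A| = 20. Thus K = 20/6 = 10/3. For comparison, the minimum possible |A + A| over all 6-element sets is 2·6 − 1 = 11 (so min K = 11/6), attained only by arithmetic progressions.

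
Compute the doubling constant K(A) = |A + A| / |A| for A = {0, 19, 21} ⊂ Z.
K = |A + A| / |A| = 6/3 = 2

Enumerate A + A = {a + b : a, b ∈ A}. With |A| = 3, there are |A|^2 = 9 ordered sum pairs; collecting distinct values, A + A = {0, 19, 21, 38, 40, 42}, so |A + A| = 6. Thus K = 6/3 = 2. For comparison, the minimum possible |A + A| over all 3-element sets is 2·3 − 1 = 5 (so min K = 5/3), attained only by arithmetic progressions.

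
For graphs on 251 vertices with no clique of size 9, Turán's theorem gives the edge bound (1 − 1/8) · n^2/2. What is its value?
Turán density bound = (7/8) · 251^2/2 = 441007/16 ≈ 27562.9375

Turán's theorem: ex(n, K_{r+1}) is achieved by the complete r-partite Turán graph T(n, r) with parts as balanced as possible, and is at most (1 − 1/r) · n^2/2. For r = 8, n = 251: the density bound is (7/8) · 63001/2 = 441007/16 ≈ 27562.9375. The integer-valued extremum is e(T(251, 8)) = 27562, which is strictly less than the density bound 441007/16 since 8 ∤ 251 (the parts of T(251, 8) cannot all be equal).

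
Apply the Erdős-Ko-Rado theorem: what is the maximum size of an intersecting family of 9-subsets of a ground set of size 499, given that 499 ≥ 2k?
max |F| = C(498, 8) = 88669150269219234

Erdős-Ko-Rado (1961): when n ≥ 2k, max |F| = C(n−1, k−1). The bound is attained by the star {A : i ∈ A} for any fixed i ∈ [n]. Here C(499−1, 9−1) = C(498, 8) = 88669150269219234.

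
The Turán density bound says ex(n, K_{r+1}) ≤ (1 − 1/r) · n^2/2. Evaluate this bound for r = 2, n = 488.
Turán density bound = (1/2) · 488^2/2 = 59536

Turán's theorem: ex(n, K_{r+1}) is achieved by the complete r-partite Turán graph T(n, r) with parts as balanced as possible, and is at most (1 − 1/r) · n^2/2. For r = 2, n = 488: the density bound is (1/2) · 238144/2 = 59536. Since 2 ∣ 488, the Turán graph T(488, 2) has parts of equal size 244, and its edge count e(T(488, 2)) = 59536 attains the density bound exactly.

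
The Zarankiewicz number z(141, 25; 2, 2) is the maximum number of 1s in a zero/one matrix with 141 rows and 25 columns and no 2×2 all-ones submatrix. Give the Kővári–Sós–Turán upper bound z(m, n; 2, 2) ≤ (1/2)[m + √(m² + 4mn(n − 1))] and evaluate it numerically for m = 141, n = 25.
z(141, 25; 2, 2) ≤ (1/2)[141 + √(141² + 4·141·25·24)] = (1/2)[141 + √358281] = 369.7829

Kővári–Sós–Turán: let r_1, ..., r_141 be the row sums and z = Σ r_i the total number of 1s. Each pair of columns can share at most one row with both entries 1 (else a 2×2 all-ones block appears), so Σ_i C(r_i, 2) ≤ C(25, 2) = 300. By convexity Σ_i C(r_i, 2) ≥ 141·C(z/141, 2) = z(z − 141)/(2·141), giving z² − 141z − 141·25·24 ≤ 0 and hence z ≤ (1/2)[141 + √(19881 + 4·84600)] = (1/2)[141 + √358281] ≈ (1/2)(141 + 598.5658) = 369.7829.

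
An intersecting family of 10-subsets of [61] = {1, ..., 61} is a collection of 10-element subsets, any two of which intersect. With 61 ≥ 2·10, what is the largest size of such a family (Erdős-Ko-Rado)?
max |F| = C(60, 9) = 14783142660

Erdős-Ko-Rado (1961): when n ≥ 2k, max |F| = C(n−1, k−1). The bound is attained by the star {A : i ∈ A} for any fixed i ∈ [n]. Here C(61−1, 10−1) = C(60, 9) = 14783142660.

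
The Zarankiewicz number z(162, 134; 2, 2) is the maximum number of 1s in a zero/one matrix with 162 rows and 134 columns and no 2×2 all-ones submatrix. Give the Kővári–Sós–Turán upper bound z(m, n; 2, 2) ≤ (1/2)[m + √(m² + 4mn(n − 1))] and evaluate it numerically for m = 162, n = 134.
z(162, 134; 2, 2) ≤ (1/2)[162 + √(162² + 4·162·134·133)] = (1/2)[162 + √11574900] = 1782.0952

Kővári–Sós–Turán: let r_1, ..., r_162 be the row sums and z = Σ r_i the total number of 1s. Each pair of columns can share at most one row with both entries 1 (else a 2×2 all-ones block appears), so Σ_i C(r_i, 2) ≤ C(134, 2) = 8911. By convexity Σ_i C(r_i, 2) ≥ 162·C(z/162, 2) = z(z − 162)/(2·162), giving z² − 162z − 162·134·133 ≤ 0 and hence z ≤ (1/2)[162 + √(26244 + 4·2887164)] = (1/2)[162 + √11574900] ≈ (1/2)(162 + 3402.1905) = 1782.0952.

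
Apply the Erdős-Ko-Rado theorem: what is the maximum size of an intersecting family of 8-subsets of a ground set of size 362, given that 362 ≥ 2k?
max |F| = C(361, 7) = 149521349668980

The Erdős-Ko-Rado theorem states: for n ≥ 2k, an intersecting family of k-subsets of an n-element set has size at most C(n − 1, k − 1), with equality for 'star' families {A ⊆ [n] : |A| = k, i ∈ A} (fix an element i). For n = 362, k = 8: C(361, 7) = 149521349668980.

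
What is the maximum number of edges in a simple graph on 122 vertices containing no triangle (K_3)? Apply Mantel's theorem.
ex(122, K_3) = ⌊122^2/4⌋ = 3721

Mantel (1907): a triangle-free graph on n vertices has at most ⌊n^2/4⌋ edges, with equality for the complete bipartite graph K_{⌊n/2⌋, ⌈n/2⌉}. For n = 122: ⌊122^2/4⌋ = ⌊14884/4⌋ = 3721. The extremal graph is K_{61, 61}, which has 61·61 = 3721 edges.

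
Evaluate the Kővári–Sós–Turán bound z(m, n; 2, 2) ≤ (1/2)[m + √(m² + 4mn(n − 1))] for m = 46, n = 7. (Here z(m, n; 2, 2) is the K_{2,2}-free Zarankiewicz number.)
z(46, 7; 2, 2) ≤ (1/2)[46 + √(46² + 4·46·7·6)] = (1/2)[46 + √9844] = 72.6085

Kővári–Sós–Turán: let r_1, ..., r_46 be the row sums and z = Σ r_i the total number of 1s. Each pair of columns can share at most one row with both entries 1 (else a 2×2 all-ones block appears), so Σ_i C(r_i, 2) ≤ C(7, 2) = 21. By convexity Σ_i C(r_i, 2) ≥ 46·C(z/46, 2) = z(z − 46)/(2·46), giving z² − 46z − 46·7·6 ≤ 0 and hence z ≤ (1/2)[46 + √(2116 + 4·1932)] = (1/2)[46 + √9844] ≈ (1/2)(46 + 99.2169) = 72.6085.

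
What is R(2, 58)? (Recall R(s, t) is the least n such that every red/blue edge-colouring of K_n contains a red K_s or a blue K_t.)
R(2, 58) = 58

R(2, k) = k for all k ≥ 2: in a 2-colouring of K_k, either some edge is red (a red K_2) or all edges are blue (a blue K_k). And K_{57} coloured all-blue has no blue K_58, so R(2, 58) > 57. Hence R(2, 58) = 58.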